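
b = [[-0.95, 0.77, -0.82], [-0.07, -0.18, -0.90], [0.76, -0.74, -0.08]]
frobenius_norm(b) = 2.04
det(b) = -0.07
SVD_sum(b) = [[-1.00,0.82,-0.7],[-0.26,0.21,-0.18],[0.61,-0.50,0.42]] + [[0.03, -0.06, -0.12], [0.2, -0.38, -0.72], [0.14, -0.26, -0.5]] + [[0.01, 0.01, -0.00], [-0.01, -0.01, 0.0], [0.02, 0.02, -0.00]]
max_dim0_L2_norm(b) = 1.22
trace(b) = -1.21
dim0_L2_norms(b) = [1.22, 1.08, 1.22]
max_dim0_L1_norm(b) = 1.8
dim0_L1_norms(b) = [1.78, 1.69, 1.8]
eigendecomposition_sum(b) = [[-0.42-0.06j, (0.32+0.16j), -0.42-0.18j],[(-0.39-0.07j), (0.3+0.16j), (-0.39-0.19j)],[(0.05+0.11j), -0.01-0.10j, (0.02+0.13j)]] + [[-0.42+0.06j, (0.32-0.16j), (-0.42+0.18j)], [-0.39+0.07j, 0.30-0.16j, -0.39+0.19j], [(0.05-0.11j), (-0.01+0.1j), (0.02-0.13j)]] + [[(-0.11-0j),0.12+0.00j,0.02-0.00j],[(0.72+0j),(-0.78-0j),(-0.12+0j)],[0.66+0.00j,(-0.72-0j),-0.11+0.00j]]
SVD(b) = [[-0.83, -0.13, 0.53], [-0.21, -0.82, -0.54], [0.51, -0.56, 0.65]] @ diag([1.7561652384971882, 1.030158948891714, 0.036826554446919714]) @ [[0.68, -0.56, 0.48], [-0.24, 0.45, 0.86], [0.69, 0.7, -0.17]]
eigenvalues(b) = [(-0.1+0.24j), (-0.1-0.24j), (-1+0j)]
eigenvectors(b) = [[-0.71+0.00j, -0.71-0.00j, -0.11+0.00j], [-0.67-0.03j, -0.67+0.03j, 0.73+0.00j], [(0.11+0.18j), (0.11-0.18j), (0.68+0j)]]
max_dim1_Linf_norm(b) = 0.95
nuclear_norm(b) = 2.82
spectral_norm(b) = 1.76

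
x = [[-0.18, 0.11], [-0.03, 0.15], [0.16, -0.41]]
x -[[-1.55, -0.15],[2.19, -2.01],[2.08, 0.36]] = [[1.37, 0.26], [-2.22, 2.16], [-1.92, -0.77]]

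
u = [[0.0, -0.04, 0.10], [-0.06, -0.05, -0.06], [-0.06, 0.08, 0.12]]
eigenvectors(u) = [[(-0.28+0.55j), -0.28-0.55j, -0.57+0.00j], [(0.16-0.38j), (0.16+0.38j), -0.80+0.00j], [(-0.67+0j), -0.67-0.00j, (0.15+0j)]]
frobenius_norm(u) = 0.21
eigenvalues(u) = [(0.08+0.1j), (0.08-0.1j), (-0.08+0j)]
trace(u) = 0.07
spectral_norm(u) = 0.18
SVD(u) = [[0.43, 0.86, 0.29], [-0.36, -0.14, 0.92], [0.83, -0.5, 0.25]] @ diag([0.17934357214383395, 0.08446915562009176, 0.0800052803227271]) @ [[-0.16, 0.38, 0.91], [0.45, -0.79, 0.41], [-0.88, -0.48, 0.04]]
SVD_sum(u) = [[-0.01, 0.03, 0.07], [0.01, -0.02, -0.06], [-0.02, 0.06, 0.14]] + [[0.03, -0.06, 0.03],  [-0.01, 0.01, -0.0],  [-0.02, 0.03, -0.02]] + [[-0.02, -0.01, 0.00], [-0.06, -0.04, 0.0], [-0.02, -0.01, 0.00]]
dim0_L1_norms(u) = [0.12, 0.17, 0.28]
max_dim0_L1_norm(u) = 0.28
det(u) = -0.00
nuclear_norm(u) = 0.34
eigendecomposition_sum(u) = [[0.01+0.04j, -0.00-0.04j, (0.05-0.04j)],  [-0.01-0.03j, 0.00+0.02j, (-0.03+0.03j)],  [(-0.03+0.03j), (0.04-0.02j), 0.06+0.03j]] + [[(0.01-0.04j), (-0+0.04j), 0.05+0.04j],[(-0.01+0.03j), -0.02j, -0.03-0.03j],[-0.03-0.03j, (0.04+0.02j), 0.06-0.03j]] + [[-0.03-0.00j,(-0.04+0j),0.00-0.00j], [(-0.04-0j),-0.05+0.00j,-0j], [(0.01+0j),(0.01-0j),(-0+0j)]]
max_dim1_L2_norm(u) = 0.16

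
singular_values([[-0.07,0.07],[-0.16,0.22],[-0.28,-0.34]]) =[0.45, 0.28]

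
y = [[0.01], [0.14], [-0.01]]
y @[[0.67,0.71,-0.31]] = [[0.01, 0.01, -0.0], [0.09, 0.10, -0.04], [-0.01, -0.01, 0.0]]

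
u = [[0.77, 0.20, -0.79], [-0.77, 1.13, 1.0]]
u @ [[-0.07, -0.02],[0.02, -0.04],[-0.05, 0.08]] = [[-0.01, -0.09], [0.03, 0.05]]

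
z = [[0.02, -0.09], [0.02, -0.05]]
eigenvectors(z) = [[(0.9+0j), (0.9-0j)],[(0.35-0.24j), 0.35+0.24j]]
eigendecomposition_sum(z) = [[0.01+0.02j, (-0.04-0.03j)], [(0.01+0.01j), (-0.02+0j)]] + [[(0.01-0.02j), -0.04+0.03j],[(0.01-0.01j), (-0.02-0j)]]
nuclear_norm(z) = 0.11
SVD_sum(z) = [[0.02, -0.09],[0.01, -0.05]] + [[-0.00, -0.00], [0.01, 0.0]]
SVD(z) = [[-0.86, -0.5], [-0.5, 0.86]] @ diag([0.10650624593801516, 0.007511296571898571]) @ [[-0.26, 0.97], [0.97, 0.26]]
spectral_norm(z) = 0.11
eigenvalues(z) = [(-0.02+0.02j), (-0.02-0.02j)]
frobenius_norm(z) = 0.11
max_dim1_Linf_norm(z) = 0.09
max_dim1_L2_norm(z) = 0.09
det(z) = 0.00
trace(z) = -0.03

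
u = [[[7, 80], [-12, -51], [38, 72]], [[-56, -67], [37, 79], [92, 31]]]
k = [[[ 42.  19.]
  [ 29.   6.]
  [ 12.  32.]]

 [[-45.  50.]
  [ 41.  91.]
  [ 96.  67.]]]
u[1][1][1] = 79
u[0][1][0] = -12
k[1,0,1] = 50.0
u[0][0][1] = 80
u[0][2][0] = 38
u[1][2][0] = 92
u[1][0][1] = -67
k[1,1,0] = 41.0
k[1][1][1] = 91.0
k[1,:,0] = [-45.0, 41.0, 96.0]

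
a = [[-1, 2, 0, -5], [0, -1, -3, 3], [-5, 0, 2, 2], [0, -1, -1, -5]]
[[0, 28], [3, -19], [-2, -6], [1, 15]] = a@[[0, 0], [0, 4], [-1, 1], [0, -4]]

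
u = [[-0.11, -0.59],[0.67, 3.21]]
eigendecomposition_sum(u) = [[0.01, 0.0],  [-0.0, -0.0]] + [[-0.12,  -0.59], [0.67,  3.21]]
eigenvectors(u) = [[-0.98, 0.18], [0.21, -0.98]]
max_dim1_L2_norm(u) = 3.28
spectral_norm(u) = 3.33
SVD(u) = [[-0.18, 0.98], [0.98, 0.18]] @ diag([3.3336226169462315, 0.012658901396180573]) @ [[0.20, 0.98],  [0.98, -0.20]]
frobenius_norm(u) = 3.33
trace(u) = 3.10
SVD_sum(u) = [[-0.12, -0.59],  [0.67, 3.21]] + [[0.01, -0.00], [0.0, -0.0]]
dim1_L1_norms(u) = [0.7, 3.88]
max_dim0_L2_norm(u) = 3.26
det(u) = 0.04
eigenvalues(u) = [0.01, 3.09]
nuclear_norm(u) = 3.35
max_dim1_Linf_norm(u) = 3.21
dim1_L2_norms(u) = [0.6, 3.28]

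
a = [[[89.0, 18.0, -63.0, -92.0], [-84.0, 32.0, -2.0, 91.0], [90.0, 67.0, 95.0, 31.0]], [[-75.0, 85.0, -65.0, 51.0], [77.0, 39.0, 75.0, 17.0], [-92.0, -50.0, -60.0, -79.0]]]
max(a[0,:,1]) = 67.0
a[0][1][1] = 32.0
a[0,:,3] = [-92.0, 91.0, 31.0]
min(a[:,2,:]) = -92.0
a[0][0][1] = 18.0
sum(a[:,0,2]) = -128.0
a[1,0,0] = -75.0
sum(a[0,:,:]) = 272.0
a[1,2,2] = -60.0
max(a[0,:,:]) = 95.0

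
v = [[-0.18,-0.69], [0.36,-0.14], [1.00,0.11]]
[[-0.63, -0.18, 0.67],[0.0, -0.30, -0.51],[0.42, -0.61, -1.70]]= v @ [[0.33, -0.66, -1.64], [0.82, 0.44, -0.54]]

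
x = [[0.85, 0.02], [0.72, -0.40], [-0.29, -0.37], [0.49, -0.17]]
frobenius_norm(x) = 1.38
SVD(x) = [[-0.65, 0.34], [-0.62, -0.49], [0.17, -0.79], [-0.40, -0.14]] @ diag([1.2698538405916675, 0.5279879009357995]) @ [[-0.98, 0.19], [0.19, 0.98]]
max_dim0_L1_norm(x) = 2.35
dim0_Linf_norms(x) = [0.85, 0.4]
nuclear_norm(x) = 1.80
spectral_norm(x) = 1.27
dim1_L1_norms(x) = [0.87, 1.12, 0.66, 0.66]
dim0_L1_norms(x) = [2.35, 0.96]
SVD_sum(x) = [[0.82, -0.16], [0.77, -0.15], [-0.21, 0.04], [0.50, -0.10]] + [[0.03, 0.18], [-0.05, -0.25], [-0.08, -0.41], [-0.01, -0.07]]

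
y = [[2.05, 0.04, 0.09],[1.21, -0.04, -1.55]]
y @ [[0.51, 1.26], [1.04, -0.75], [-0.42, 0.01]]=[[1.05,2.55], [1.23,1.54]]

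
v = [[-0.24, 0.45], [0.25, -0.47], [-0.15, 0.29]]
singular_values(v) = [0.81, 0.0]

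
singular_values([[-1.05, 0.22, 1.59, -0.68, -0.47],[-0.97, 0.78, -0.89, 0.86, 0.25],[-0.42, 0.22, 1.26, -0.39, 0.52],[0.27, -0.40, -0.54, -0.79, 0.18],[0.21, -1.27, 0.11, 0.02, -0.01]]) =[2.56, 2.01, 0.94, 0.78, 0.72]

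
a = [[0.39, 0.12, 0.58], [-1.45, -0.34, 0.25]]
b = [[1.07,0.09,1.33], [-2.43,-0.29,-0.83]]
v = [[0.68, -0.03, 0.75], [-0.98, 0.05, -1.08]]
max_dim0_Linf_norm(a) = 1.45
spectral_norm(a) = 1.55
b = v + a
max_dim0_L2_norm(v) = 1.31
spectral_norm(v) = 1.78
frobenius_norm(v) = 1.78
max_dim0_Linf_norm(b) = 2.43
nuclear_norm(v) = 1.78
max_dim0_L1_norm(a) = 1.84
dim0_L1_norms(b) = [3.5, 0.38, 2.16]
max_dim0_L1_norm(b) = 3.5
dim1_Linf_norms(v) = [0.75, 1.08]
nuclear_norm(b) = 3.79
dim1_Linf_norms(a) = [0.58, 1.45]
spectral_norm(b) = 3.00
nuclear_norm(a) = 2.17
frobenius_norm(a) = 1.67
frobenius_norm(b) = 3.10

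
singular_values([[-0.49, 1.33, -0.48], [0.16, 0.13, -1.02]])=[1.58, 0.92]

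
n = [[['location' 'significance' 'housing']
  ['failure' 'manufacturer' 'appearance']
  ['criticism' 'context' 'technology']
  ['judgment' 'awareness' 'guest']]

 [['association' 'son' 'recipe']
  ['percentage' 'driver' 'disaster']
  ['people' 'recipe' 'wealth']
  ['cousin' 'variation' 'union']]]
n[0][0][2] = 'housing'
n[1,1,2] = 'disaster'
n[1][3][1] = 'variation'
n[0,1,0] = 'failure'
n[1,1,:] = ['percentage', 'driver', 'disaster']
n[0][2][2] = 'technology'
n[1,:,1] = ['son', 'driver', 'recipe', 'variation']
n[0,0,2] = 'housing'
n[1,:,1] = ['son', 'driver', 'recipe', 'variation']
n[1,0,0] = 'association'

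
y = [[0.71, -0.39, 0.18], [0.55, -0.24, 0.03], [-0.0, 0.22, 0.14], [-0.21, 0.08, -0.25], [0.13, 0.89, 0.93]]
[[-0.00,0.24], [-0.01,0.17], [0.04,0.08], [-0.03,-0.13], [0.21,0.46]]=y @ [[0.02, 0.37], [0.10, 0.18], [0.13, 0.27]]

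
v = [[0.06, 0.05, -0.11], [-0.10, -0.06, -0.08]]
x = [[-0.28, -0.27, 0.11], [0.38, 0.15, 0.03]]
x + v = [[-0.22, -0.22, 0.00], [0.28, 0.09, -0.05]]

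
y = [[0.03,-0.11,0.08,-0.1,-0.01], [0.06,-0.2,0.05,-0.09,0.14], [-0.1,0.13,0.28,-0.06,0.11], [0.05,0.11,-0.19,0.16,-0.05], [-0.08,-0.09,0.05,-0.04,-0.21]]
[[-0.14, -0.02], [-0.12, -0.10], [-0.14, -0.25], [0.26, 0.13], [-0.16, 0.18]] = y @ [[0.38, -0.09],[0.43, -0.38],[-0.49, -0.32],[0.67, 0.45],[0.19, -0.81]]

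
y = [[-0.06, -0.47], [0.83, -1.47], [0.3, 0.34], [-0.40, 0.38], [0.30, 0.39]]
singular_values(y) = [1.83, 0.7]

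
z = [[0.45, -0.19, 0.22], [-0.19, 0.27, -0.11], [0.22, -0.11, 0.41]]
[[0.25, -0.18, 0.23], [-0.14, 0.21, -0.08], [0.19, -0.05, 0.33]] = z @ [[0.4,-0.15,0.21], [-0.15,0.75,0.15], [0.21,0.15,0.73]]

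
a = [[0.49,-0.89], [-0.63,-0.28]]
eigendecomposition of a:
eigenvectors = [[0.89,  0.59],[-0.46,  0.81]]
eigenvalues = [0.95, -0.74]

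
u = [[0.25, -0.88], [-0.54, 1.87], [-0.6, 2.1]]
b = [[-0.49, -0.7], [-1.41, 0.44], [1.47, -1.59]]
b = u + [[-0.74,0.18], [-0.87,-1.43], [2.07,-3.69]]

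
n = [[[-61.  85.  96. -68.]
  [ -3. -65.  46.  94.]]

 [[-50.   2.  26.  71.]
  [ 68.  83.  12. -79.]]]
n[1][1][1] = 83.0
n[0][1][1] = -65.0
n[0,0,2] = 96.0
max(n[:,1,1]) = 83.0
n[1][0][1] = 2.0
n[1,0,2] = 26.0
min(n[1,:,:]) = -79.0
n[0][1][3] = 94.0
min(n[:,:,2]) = 12.0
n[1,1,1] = 83.0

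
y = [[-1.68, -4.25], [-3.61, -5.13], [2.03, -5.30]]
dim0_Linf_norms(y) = [3.61, 5.3]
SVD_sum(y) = [[-1.16, -4.39], [-1.5, -5.69], [-1.18, -4.45]] + [[-0.52, 0.14], [-2.11, 0.56], [3.21, -0.85]]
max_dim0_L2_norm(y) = 8.51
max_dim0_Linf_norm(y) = 5.3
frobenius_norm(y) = 9.61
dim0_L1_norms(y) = [7.32, 14.68]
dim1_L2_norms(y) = [4.57, 6.27, 5.68]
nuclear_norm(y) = 12.75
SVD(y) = [[-0.52, 0.13], [-0.67, 0.54], [-0.53, -0.83]] @ diag([8.74093339865655, 4.005107154652726]) @ [[0.26,0.97], [-0.97,0.26]]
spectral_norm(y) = 8.74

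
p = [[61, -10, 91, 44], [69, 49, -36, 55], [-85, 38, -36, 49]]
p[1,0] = 69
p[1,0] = 69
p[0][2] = 91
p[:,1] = [-10, 49, 38]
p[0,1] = -10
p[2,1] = 38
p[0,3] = 44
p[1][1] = 49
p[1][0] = 69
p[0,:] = [61, -10, 91, 44]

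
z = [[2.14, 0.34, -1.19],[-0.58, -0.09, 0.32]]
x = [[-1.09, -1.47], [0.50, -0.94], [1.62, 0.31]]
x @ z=[[-1.48, -0.24, 0.83], [1.62, 0.25, -0.9], [3.29, 0.52, -1.83]]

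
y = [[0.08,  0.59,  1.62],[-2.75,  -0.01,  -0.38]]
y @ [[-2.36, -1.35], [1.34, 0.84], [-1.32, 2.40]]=[[-1.54, 4.28], [6.98, 2.79]]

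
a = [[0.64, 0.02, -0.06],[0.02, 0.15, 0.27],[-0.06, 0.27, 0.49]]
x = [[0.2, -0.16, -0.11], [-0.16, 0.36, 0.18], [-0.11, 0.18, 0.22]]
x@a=[[0.13, -0.05, -0.11], [-0.11, 0.1, 0.2], [-0.08, 0.08, 0.16]]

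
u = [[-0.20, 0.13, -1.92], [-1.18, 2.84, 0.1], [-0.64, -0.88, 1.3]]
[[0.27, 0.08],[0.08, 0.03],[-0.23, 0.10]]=u @ [[0.02, -0.15], [0.04, -0.05], [-0.14, -0.03]]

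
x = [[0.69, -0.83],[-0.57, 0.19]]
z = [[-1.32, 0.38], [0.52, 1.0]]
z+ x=[[-0.63,-0.45],[-0.05,1.19]]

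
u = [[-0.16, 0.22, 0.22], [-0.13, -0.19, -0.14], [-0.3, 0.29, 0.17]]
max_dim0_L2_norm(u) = 0.41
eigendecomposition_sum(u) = [[(-0.07+0.12j),(0.11+0j),(0.11+0.03j)], [-0.03-0.13j,(-0.08+0.07j),(-0.09+0.05j)], [(-0.18+0.09j),0.13+0.09j,(0.1+0.11j)]] + [[-0.07-0.12j, (0.11-0j), (0.11-0.03j)], [(-0.03+0.13j), (-0.08-0.07j), (-0.09-0.05j)], [(-0.18-0.09j), (0.13-0.09j), 0.10-0.11j]] + [[(-0.01-0j), -0.01+0.00j, 0.01+0.00j], [-0.06-0.00j, (-0.04+0j), 0.03+0.00j], [(0.06+0j), (0.04-0j), (-0.03-0j)]]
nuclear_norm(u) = 0.88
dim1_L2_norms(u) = [0.35, 0.27, 0.45]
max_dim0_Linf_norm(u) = 0.3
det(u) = -0.01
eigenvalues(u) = [(-0.05+0.31j), (-0.05-0.31j), (-0.08+0j)]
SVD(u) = [[-0.6, 0.09, -0.79],  [0.24, -0.93, -0.28],  [-0.76, -0.36, 0.54]] @ diag([0.5767537112367951, 0.24943174658712297, 0.05602642563184849]) @ [[0.51, -0.69, -0.51], [0.86, 0.37, 0.36], [0.06, 0.62, -0.78]]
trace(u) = -0.18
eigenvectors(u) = [[(0.43-0.29j),(0.43+0.29j),-0.13+0.00j], [(-0.09+0.46j),-0.09-0.46j,(-0.72+0j)], [0.71+0.00j,0.71-0.00j,0.68+0.00j]]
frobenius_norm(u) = 0.63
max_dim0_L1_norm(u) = 0.7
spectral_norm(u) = 0.58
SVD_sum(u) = [[-0.18, 0.24, 0.18],[0.07, -0.09, -0.07],[-0.22, 0.30, 0.23]] + [[0.02,0.01,0.01], [-0.2,-0.09,-0.08], [-0.08,-0.03,-0.03]] + [[-0.00, -0.03, 0.03], [-0.0, -0.01, 0.01], [0.0, 0.02, -0.02]]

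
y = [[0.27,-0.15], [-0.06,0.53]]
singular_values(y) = [0.57, 0.24]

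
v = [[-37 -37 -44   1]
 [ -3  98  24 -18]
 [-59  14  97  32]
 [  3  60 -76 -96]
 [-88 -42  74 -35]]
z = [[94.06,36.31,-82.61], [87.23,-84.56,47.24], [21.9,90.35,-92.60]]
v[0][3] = 1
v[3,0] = 3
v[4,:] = [-88, -42, 74, -35]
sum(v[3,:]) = -109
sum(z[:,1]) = 42.099999999999994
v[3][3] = -96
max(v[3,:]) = 60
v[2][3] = 32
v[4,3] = -35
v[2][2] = 97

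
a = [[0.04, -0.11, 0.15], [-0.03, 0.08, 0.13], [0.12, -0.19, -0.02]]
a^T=[[0.04, -0.03, 0.12], [-0.11, 0.08, -0.19], [0.15, 0.13, -0.02]]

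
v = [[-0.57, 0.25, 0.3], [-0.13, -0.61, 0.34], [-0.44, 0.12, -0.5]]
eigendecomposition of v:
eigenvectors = [[-0.64+0.00j,  (-0.64-0j),  (0.17+0j)],[(-0.34-0.35j),  (-0.34+0.35j),  -0.82+0.00j],[-0.01-0.59j,  (-0.01+0.59j),  (0.55+0j)]]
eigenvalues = [(-0.43+0.41j), (-0.43-0.41j), (-0.81+0j)]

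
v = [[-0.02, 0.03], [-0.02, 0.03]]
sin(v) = [[-0.02, 0.03],  [-0.02, 0.03]]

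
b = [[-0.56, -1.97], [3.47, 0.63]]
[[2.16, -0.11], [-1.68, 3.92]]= b @ [[-0.30,1.18],[-1.01,-0.28]]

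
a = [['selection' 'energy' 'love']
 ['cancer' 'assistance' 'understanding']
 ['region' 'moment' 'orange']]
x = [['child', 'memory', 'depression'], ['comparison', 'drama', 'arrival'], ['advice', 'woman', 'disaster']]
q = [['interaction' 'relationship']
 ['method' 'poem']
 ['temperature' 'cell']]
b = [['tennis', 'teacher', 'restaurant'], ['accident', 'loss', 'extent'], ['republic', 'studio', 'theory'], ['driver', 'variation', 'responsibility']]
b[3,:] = ['driver', 'variation', 'responsibility']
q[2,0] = 'temperature'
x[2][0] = 'advice'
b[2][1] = 'studio'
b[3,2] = 'responsibility'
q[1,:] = ['method', 'poem']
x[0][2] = 'depression'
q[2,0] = 'temperature'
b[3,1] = 'variation'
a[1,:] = ['cancer', 'assistance', 'understanding']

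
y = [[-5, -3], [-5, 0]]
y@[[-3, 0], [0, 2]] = [[15, -6], [15, 0]]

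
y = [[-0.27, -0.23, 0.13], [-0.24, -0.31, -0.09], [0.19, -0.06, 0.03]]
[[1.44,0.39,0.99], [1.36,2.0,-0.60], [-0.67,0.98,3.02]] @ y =[[-0.29, -0.51, 0.18], [-0.96, -0.9, -0.02], [0.52, -0.33, -0.08]]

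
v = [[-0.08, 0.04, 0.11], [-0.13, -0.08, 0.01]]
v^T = [[-0.08, -0.13], [0.04, -0.08], [0.11, 0.01]]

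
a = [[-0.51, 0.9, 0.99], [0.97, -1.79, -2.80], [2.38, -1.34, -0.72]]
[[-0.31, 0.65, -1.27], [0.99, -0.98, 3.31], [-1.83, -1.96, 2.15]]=a @ [[-1.24, -0.45, 0.62], [-0.63, 0.85, 0.02], [-0.38, -0.35, -0.98]]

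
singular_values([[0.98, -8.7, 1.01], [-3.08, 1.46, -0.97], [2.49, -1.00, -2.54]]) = [9.12, 3.9, 2.36]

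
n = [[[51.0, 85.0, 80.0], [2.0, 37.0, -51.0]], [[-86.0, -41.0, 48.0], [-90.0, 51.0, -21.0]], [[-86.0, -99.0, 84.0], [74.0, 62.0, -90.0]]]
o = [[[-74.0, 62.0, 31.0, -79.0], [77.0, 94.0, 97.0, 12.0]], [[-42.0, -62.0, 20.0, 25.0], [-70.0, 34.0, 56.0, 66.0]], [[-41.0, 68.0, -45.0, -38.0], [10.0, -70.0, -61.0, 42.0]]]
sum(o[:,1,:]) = 287.0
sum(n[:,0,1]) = -55.0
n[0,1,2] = -51.0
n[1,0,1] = -41.0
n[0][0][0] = 51.0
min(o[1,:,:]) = -70.0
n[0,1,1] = 37.0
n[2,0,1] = -99.0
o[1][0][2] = 20.0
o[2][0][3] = -38.0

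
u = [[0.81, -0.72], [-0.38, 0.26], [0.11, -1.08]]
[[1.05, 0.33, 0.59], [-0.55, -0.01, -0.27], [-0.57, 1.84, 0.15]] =u @[[1.95, -1.22, 0.67], [0.73, -1.83, -0.07]]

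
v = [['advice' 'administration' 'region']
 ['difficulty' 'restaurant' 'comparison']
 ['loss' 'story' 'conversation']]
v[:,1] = ['administration', 'restaurant', 'story']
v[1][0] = 'difficulty'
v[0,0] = 'advice'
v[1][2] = 'comparison'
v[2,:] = ['loss', 'story', 'conversation']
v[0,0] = 'advice'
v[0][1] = 'administration'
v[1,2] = 'comparison'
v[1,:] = ['difficulty', 'restaurant', 'comparison']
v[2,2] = 'conversation'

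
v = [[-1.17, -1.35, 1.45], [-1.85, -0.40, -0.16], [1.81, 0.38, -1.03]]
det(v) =2.441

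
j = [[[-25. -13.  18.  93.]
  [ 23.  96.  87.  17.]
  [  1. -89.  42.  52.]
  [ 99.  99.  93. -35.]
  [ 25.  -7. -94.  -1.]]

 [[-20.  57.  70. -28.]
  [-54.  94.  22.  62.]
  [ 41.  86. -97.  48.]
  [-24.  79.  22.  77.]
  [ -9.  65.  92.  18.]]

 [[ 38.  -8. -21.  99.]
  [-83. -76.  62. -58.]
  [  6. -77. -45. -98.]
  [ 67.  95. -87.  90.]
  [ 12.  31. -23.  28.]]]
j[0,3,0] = 99.0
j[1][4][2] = 92.0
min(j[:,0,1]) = -13.0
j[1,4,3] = 18.0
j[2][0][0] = 38.0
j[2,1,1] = -76.0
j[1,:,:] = [[-20.0, 57.0, 70.0, -28.0], [-54.0, 94.0, 22.0, 62.0], [41.0, 86.0, -97.0, 48.0], [-24.0, 79.0, 22.0, 77.0], [-9.0, 65.0, 92.0, 18.0]]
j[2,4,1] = 31.0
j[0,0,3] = 93.0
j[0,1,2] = 87.0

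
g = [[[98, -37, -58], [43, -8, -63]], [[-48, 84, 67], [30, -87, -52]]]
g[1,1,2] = -52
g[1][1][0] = 30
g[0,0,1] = -37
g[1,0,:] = [-48, 84, 67]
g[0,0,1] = -37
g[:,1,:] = [[43, -8, -63], [30, -87, -52]]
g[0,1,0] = 43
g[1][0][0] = -48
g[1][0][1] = 84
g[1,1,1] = -87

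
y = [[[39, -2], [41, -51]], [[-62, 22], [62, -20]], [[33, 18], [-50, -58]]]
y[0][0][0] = 39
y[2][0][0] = 33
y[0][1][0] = 41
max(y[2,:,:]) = 33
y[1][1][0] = 62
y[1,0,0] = -62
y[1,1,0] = 62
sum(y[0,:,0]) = 80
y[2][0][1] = 18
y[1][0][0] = -62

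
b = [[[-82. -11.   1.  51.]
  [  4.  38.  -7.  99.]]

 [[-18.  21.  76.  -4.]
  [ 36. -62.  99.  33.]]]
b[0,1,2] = -7.0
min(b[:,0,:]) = -82.0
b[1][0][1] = 21.0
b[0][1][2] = -7.0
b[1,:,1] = [21.0, -62.0]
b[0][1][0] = 4.0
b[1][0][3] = -4.0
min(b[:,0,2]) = 1.0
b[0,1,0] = 4.0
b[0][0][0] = -82.0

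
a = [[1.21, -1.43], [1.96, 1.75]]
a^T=[[1.21, 1.96], [-1.43, 1.75]]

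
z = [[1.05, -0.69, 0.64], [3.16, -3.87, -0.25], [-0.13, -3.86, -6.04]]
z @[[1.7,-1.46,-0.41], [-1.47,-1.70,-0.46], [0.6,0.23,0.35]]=[[3.18, -0.21, 0.11], [10.91, 1.91, 0.4], [1.83, 5.36, -0.29]]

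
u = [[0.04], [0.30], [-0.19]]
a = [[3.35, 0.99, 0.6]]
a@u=[[0.32]]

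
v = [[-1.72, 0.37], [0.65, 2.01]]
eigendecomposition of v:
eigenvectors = [[-0.99, -0.1], [0.17, -1.00]]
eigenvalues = [-1.78, 2.07]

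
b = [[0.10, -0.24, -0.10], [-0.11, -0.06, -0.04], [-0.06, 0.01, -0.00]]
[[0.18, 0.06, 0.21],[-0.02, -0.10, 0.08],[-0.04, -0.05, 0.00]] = b @ [[0.46, 0.87, -0.16], [-0.75, 0.28, -0.60], [0.48, -0.40, -0.78]]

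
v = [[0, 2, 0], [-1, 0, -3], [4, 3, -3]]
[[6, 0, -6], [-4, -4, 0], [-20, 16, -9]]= v @ [[-5, 4, 0], [3, 0, -3], [3, 0, 0]]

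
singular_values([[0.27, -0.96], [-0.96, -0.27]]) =[1.0, 1.0]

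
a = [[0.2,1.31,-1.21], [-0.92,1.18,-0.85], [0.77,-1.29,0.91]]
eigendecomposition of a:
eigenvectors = [[-0.77+0.00j, -0.77-0.00j, (0.18+0j)], [(-0.25-0.36j), (-0.25+0.36j), 0.65+0.00j], [(0.34+0.32j), (0.34-0.32j), (0.74+0j)]]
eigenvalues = [(1.16+1.13j), (1.16-1.13j), (-0.04+0j)]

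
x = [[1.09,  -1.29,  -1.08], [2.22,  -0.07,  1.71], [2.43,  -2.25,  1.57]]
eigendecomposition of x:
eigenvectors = [[-0.21-0.42j,(-0.21+0.42j),(-0.65+0j)], [-0.44+0.40j,-0.44-0.40j,-0.54+0.00j], [-0.65+0.00j,(-0.65-0j),0.53+0.00j]]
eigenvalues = [(0.84+2.94j), (0.84-2.94j), (0.9+0j)]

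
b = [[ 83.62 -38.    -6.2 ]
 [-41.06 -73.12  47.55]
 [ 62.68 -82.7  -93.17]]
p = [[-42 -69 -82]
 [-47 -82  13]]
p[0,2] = -82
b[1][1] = -73.12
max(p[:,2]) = 13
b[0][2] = -6.2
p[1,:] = [-47, -82, 13]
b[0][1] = -38.0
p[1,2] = 13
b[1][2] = 47.55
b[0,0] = 83.62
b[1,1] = -73.12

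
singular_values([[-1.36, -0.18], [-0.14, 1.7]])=[1.71, 1.37]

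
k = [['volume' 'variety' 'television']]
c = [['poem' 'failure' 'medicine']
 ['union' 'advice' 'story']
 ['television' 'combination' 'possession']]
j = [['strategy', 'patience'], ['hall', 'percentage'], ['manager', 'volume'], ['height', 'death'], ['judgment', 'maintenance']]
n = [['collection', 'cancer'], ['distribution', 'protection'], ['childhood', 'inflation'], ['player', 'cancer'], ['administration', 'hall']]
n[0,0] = 'collection'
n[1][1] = 'protection'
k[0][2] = 'television'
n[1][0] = 'distribution'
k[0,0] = 'volume'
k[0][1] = 'variety'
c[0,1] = 'failure'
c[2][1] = 'combination'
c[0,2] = 'medicine'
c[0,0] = 'poem'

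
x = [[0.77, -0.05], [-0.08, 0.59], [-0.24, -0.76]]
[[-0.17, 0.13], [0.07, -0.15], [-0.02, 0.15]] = x@[[-0.22, 0.15], [0.09, -0.24]]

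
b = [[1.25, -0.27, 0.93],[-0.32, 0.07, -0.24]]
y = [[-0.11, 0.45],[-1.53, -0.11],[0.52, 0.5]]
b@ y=[[0.76, 1.06],[-0.20, -0.27]]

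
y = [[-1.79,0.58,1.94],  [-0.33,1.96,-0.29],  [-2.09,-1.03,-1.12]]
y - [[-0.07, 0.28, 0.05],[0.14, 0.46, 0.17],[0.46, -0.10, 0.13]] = [[-1.72, 0.30, 1.89],[-0.47, 1.5, -0.46],[-2.55, -0.93, -1.25]]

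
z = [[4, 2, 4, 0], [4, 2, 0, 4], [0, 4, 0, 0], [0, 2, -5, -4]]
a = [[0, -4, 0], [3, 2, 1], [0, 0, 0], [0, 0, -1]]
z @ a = [[6, -12, 2], [6, -12, -2], [12, 8, 4], [6, 4, 6]]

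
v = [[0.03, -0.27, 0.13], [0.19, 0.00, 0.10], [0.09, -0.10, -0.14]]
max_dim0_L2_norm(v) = 0.29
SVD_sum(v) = [[0.1,-0.25,0.12], [0.04,-0.09,0.04], [0.02,-0.05,0.02]] + [[-0.04, -0.03, -0.03],[0.14, 0.09, 0.08],[-0.03, -0.02, -0.02]] + [[-0.03, 0.01, 0.04], [0.02, -0.0, -0.02], [0.10, -0.03, -0.14]]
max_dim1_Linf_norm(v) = 0.27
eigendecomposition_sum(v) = [[0.03+0.10j,-0.13+0.02j,(0.02+0.05j)], [0.09-0.01j,(-0+0.13j),(0.05-0.01j)], [0.01+0.04j,(-0.05+0.01j),(0.01+0.02j)]] + [[0.03-0.10j, (-0.13-0.02j), 0.02-0.05j], [0.09+0.01j, (-0-0.13j), (0.05+0.01j)], [0.01-0.04j, (-0.05-0.01j), 0.01-0.02j]] + [[(-0.03+0j),  (-0+0j),  0.09-0.00j], [-0j,  0.00-0.00j,  -0.00+0.00j], [0.06-0.00j,  0.00-0.00j,  (-0.16+0j)]]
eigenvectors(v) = [[-0.71+0.00j,-0.71-0.00j,-0.48+0.00j], [(-0.1+0.64j),(-0.1-0.64j),0.02+0.00j], [(-0.27+0.01j),-0.27-0.01j,0.87+0.00j]]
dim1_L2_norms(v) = [0.3, 0.21, 0.19]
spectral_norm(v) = 0.32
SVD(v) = [[-0.92, 0.29, -0.25], [-0.33, -0.93, 0.16], [-0.19, 0.23, 0.95]] @ diag([0.31586744563354896, 0.1988465754574067, 0.18758410438467032]) @ [[-0.34, 0.85, -0.4], [-0.74, -0.51, -0.44], [0.58, -0.15, -0.80]]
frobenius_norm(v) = 0.42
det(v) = -0.01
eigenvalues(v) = [(0.04+0.24j), (0.04-0.24j), (-0.19+0j)]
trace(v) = -0.11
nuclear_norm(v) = 0.70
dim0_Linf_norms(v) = [0.19, 0.27, 0.14]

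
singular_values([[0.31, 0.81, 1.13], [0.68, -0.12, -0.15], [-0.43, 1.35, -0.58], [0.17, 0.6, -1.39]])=[2.01, 1.56, 0.85]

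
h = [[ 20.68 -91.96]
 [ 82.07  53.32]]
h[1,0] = 82.07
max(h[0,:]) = 20.68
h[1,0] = 82.07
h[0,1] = -91.96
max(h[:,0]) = 82.07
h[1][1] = 53.32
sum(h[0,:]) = -71.28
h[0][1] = -91.96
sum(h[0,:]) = -71.28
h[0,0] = 20.68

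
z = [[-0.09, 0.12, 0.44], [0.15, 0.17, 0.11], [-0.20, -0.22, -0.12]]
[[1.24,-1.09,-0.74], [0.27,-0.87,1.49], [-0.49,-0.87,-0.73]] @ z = [[-0.13,0.13,0.51], [-0.45,-0.44,-0.16], [0.06,-0.05,-0.22]]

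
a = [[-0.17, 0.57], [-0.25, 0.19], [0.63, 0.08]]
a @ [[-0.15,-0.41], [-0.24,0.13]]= [[-0.11, 0.14], [-0.01, 0.13], [-0.11, -0.25]]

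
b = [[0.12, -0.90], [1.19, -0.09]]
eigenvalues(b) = [(0.01+1.03j), (0.01-1.03j)]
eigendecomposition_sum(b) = [[0.06+0.51j, -0.45+0.01j], [(0.59-0.01j), -0.04+0.52j]] + [[(0.06-0.51j), -0.45-0.01j], [0.59+0.01j, (-0.04-0.52j)]]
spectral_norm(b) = 1.22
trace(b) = 0.03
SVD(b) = [[-0.32, -0.95], [-0.95, 0.32]] @ diag([1.224132787857331, 0.8660825120579674]) @ [[-0.95, 0.30], [0.30, 0.95]]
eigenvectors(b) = [[(0.07+0.65j),  (0.07-0.65j)], [0.75+0.00j,  (0.75-0j)]]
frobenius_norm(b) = 1.50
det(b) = 1.06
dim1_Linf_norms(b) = [0.9, 1.19]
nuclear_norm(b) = 2.09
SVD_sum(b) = [[0.37, -0.12], [1.11, -0.35]] + [[-0.25, -0.78], [0.08, 0.26]]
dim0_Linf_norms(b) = [1.19, 0.9]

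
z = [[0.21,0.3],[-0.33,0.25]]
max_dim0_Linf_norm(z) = 0.33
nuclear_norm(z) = 0.78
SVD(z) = [[0.15,0.99], [0.99,-0.15]] @ diag([0.4150320499651279, 0.36503204996512784]) @ [[-0.71, 0.7],[0.7, 0.71]]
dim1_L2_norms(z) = [0.37, 0.41]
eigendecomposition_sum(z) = [[0.10+0.16j,0.15-0.11j], [-0.16+0.12j,0.12+0.15j]] + [[(0.1-0.16j),(0.15+0.11j)], [(-0.16-0.12j),(0.12-0.15j)]]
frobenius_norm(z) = 0.55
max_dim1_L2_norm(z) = 0.41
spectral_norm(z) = 0.42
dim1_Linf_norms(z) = [0.3, 0.33]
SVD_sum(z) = [[-0.04, 0.04],[-0.29, 0.29]] + [[0.25, 0.26], [-0.04, -0.04]]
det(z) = 0.15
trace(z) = 0.46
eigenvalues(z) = [(0.23+0.31j), (0.23-0.31j)]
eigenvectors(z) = [[(-0.04+0.69j), -0.04-0.69j], [(-0.72+0j), (-0.72-0j)]]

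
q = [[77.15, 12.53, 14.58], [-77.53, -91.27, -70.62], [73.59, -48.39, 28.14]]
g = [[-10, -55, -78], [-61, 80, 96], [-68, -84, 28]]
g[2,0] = -68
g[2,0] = -68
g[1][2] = 96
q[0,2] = 14.58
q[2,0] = 73.59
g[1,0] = -61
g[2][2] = 28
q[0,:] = [77.15, 12.53, 14.58]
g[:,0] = [-10, -61, -68]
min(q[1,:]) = -91.27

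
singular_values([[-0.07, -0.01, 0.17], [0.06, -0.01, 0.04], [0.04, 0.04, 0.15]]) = [0.23, 0.1, 0.03]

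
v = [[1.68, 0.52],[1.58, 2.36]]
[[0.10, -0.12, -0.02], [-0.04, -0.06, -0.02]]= v @ [[0.08, -0.08, -0.01], [-0.07, 0.03, 0.00]]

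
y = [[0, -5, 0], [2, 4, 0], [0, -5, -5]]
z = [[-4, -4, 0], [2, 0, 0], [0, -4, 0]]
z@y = [[-8, 4, 0], [0, -10, 0], [-8, -16, 0]]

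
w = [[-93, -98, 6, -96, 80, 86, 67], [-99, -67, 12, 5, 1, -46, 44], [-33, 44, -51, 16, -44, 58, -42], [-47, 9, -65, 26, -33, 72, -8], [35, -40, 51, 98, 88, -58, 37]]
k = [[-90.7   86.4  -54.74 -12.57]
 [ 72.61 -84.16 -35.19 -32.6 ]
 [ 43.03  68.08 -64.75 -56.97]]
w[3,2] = -65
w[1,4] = 1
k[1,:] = [72.61, -84.16, -35.19, -32.6]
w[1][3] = 5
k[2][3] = -56.97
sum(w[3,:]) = -46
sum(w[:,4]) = 92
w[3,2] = -65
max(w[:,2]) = 51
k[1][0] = 72.61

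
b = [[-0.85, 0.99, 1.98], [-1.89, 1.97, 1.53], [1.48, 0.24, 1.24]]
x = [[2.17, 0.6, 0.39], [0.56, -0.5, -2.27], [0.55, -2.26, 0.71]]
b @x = [[-0.2, -5.48, -1.17], [-2.16, -5.58, -4.12], [4.03, -2.03, 0.91]]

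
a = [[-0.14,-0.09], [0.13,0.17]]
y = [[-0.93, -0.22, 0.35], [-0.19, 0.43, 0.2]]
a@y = [[0.15, -0.01, -0.07], [-0.15, 0.04, 0.08]]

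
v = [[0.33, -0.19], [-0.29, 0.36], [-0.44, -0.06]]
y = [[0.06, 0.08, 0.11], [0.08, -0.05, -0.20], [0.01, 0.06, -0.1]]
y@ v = [[-0.05, 0.01],[0.13, -0.02],[0.03, 0.03]]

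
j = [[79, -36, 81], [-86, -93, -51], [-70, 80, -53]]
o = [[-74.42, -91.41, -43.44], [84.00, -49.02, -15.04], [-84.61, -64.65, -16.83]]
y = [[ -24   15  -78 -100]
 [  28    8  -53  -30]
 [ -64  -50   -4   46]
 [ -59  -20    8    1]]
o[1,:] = [84.0, -49.02, -15.04]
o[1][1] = -49.02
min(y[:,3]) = -100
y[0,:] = [-24, 15, -78, -100]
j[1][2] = -51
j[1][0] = -86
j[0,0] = 79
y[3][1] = -20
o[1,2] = -15.04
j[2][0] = -70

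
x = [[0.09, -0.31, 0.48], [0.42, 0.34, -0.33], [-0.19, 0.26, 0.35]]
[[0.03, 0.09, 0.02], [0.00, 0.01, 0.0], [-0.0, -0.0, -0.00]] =x@ [[0.05, 0.16, 0.03], [-0.02, -0.06, -0.01], [0.04, 0.12, 0.02]]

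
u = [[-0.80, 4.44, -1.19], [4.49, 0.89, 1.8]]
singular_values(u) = [5.01, 4.56]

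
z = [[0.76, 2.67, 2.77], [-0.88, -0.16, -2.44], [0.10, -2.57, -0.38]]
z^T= [[0.76, -0.88, 0.10], [2.67, -0.16, -2.57], [2.77, -2.44, -0.38]]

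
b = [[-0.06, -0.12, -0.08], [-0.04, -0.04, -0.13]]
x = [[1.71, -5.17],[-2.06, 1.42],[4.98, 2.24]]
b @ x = [[-0.25, -0.04], [-0.63, -0.14]]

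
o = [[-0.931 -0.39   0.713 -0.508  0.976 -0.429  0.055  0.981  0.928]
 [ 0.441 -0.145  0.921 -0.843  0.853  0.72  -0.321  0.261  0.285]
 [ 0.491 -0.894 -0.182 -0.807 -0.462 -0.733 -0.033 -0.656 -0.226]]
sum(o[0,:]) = 1.395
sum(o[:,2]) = 1.452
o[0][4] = 0.976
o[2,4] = -0.462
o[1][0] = 0.441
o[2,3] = -0.807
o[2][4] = -0.462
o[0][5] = -0.429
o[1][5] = 0.72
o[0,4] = 0.976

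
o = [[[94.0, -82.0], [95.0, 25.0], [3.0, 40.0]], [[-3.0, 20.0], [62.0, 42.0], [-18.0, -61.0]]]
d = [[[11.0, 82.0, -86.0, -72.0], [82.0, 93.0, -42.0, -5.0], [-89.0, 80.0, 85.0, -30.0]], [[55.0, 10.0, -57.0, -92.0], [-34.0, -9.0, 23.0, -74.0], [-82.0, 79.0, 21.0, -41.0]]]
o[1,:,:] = [[-3.0, 20.0], [62.0, 42.0], [-18.0, -61.0]]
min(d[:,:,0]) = -89.0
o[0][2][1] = 40.0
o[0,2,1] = 40.0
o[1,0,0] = -3.0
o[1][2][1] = -61.0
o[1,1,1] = 42.0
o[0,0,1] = -82.0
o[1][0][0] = -3.0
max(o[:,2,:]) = 40.0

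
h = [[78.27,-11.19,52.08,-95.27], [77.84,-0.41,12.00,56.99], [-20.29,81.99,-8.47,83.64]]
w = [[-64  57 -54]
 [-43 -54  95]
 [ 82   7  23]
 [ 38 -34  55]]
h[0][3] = -95.27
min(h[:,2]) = -8.47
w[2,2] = 23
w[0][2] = -54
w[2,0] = 82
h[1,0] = 77.84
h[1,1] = -0.41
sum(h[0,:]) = 23.89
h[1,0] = 77.84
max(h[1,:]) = 77.84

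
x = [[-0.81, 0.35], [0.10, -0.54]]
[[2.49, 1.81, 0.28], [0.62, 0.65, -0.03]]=x@[[-3.88, -2.99, -0.35], [-1.86, -1.75, 0.00]]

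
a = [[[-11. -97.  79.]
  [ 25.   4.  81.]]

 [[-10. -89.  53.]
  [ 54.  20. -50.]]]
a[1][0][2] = 53.0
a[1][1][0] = 54.0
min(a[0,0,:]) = -97.0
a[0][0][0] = -11.0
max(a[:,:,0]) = 54.0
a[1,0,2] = 53.0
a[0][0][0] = -11.0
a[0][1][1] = 4.0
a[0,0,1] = -97.0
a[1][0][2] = 53.0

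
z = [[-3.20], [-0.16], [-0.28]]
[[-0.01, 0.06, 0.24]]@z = [[-0.04]]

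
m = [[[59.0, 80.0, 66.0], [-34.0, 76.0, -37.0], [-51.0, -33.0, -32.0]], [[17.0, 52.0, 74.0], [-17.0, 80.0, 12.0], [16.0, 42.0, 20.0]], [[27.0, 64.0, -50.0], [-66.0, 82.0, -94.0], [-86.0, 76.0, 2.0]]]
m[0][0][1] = 80.0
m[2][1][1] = 82.0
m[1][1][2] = 12.0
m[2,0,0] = 27.0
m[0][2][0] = -51.0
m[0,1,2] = -37.0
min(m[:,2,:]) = -86.0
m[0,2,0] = -51.0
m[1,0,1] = 52.0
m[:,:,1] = [[80.0, 76.0, -33.0], [52.0, 80.0, 42.0], [64.0, 82.0, 76.0]]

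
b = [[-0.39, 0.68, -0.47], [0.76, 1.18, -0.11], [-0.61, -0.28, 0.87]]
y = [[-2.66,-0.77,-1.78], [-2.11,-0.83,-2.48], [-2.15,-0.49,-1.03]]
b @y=[[0.61,-0.03,-0.51], [-4.27,-1.51,-4.17], [0.34,0.28,0.88]]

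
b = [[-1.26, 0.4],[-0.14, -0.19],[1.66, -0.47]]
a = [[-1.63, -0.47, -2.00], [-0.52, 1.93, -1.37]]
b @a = [[1.85, 1.36, 1.97],[0.33, -0.30, 0.54],[-2.46, -1.69, -2.68]]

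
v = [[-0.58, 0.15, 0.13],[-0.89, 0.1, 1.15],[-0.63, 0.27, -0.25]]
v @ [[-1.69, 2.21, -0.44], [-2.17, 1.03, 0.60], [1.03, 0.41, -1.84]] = [[0.79, -1.07, 0.11], [2.47, -1.39, -1.66], [0.22, -1.22, 0.9]]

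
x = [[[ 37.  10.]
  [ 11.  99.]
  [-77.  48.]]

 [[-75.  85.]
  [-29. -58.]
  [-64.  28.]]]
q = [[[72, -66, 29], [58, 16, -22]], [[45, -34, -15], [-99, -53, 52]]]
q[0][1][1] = 16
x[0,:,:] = [[37.0, 10.0], [11.0, 99.0], [-77.0, 48.0]]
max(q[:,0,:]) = 72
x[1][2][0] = -64.0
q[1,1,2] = 52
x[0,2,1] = 48.0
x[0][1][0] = 11.0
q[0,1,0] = 58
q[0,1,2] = -22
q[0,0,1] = -66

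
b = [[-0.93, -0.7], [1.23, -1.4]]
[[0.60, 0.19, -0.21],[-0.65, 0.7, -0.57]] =b @ [[-0.6, 0.10, -0.05], [-0.06, -0.41, 0.36]]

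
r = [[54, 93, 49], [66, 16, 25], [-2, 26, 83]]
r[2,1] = 26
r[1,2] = 25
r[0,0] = 54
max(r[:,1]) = 93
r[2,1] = 26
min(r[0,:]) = 49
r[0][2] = 49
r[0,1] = 93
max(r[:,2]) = 83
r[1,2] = 25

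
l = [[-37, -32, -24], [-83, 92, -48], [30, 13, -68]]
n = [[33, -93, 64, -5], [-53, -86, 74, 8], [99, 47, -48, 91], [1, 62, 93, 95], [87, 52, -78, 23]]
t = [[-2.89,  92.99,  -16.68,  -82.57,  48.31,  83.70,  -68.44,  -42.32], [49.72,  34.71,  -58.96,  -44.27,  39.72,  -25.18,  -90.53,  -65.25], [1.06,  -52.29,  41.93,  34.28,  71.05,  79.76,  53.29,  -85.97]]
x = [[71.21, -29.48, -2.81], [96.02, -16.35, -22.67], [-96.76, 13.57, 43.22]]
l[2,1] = 13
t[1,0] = 49.72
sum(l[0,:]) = -93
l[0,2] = -24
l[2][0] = 30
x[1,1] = -16.35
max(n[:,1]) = 62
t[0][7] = -42.32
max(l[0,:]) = -24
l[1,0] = -83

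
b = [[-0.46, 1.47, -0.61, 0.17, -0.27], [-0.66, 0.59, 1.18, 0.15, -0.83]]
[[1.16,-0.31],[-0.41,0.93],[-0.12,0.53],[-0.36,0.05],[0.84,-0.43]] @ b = [[-0.33, 1.52, -1.07, 0.15, -0.06], [-0.43, -0.05, 1.35, 0.07, -0.66], [-0.29, 0.14, 0.7, 0.06, -0.41], [0.13, -0.50, 0.28, -0.05, 0.06], [-0.10, 0.98, -1.02, 0.08, 0.13]]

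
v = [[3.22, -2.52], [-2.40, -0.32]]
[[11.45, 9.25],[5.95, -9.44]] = v@[[-1.60, 3.78], [-6.59, 1.16]]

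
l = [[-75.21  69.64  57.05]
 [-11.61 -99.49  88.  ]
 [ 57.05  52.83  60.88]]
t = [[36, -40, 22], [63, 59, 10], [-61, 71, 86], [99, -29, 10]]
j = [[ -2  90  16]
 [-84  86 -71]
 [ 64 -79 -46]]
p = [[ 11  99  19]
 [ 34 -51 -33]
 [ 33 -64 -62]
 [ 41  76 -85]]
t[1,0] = 63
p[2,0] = 33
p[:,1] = [99, -51, -64, 76]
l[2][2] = 60.88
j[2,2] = -46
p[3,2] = -85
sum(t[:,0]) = 137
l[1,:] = [-11.61, -99.49, 88.0]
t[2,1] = 71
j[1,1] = 86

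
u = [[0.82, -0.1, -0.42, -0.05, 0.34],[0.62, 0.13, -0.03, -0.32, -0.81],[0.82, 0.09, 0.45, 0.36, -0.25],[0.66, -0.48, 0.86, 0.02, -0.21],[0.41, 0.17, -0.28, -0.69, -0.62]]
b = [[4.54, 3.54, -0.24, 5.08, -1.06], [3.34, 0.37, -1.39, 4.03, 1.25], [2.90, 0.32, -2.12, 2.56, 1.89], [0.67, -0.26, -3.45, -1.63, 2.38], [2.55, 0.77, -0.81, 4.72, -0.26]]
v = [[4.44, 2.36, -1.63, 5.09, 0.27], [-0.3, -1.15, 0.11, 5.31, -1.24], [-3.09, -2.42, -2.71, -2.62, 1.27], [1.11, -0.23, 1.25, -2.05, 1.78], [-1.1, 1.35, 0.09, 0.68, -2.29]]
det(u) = -0.13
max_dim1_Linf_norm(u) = 0.86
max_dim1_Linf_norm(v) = 5.31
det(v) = -71.42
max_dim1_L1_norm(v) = 13.79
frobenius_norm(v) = 11.63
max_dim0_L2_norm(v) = 8.1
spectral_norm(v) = 9.34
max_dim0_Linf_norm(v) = 5.31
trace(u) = 0.80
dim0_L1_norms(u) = [3.33, 0.97, 2.04, 1.44, 2.23]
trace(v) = -3.76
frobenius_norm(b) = 12.85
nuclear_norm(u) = 4.59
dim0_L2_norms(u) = [1.53, 0.54, 1.09, 0.84, 1.12]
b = u @ v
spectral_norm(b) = 11.35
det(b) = 8.54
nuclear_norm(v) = 21.12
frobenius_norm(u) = 2.41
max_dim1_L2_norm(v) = 7.34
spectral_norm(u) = 1.73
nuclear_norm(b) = 20.07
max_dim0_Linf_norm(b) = 5.08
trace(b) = 0.90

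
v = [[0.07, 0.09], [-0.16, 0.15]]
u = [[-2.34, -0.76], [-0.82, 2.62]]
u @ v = [[-0.04,-0.32], [-0.48,0.32]]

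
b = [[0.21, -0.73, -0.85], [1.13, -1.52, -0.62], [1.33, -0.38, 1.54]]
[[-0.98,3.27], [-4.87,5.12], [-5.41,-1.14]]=b@[[-0.98, 2.43],[3.24, -0.37],[-1.87, -2.93]]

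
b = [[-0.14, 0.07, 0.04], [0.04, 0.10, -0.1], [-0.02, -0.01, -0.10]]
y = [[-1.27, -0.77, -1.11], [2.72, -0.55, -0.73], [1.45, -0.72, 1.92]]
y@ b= [[0.17, -0.15, 0.14], [-0.39, 0.14, 0.24], [-0.27, 0.01, -0.06]]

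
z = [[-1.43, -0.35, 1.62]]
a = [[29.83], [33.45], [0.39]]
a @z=[[-42.66, -10.44, 48.32], [-47.83, -11.71, 54.19], [-0.56, -0.14, 0.63]]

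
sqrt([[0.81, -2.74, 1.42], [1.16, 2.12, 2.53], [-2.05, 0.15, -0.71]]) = [[1.48, -0.79, 0.99], [0.61, 1.68, 0.84], [-0.9, -0.25, 0.63]]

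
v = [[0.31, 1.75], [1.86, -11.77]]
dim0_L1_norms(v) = [2.17, 13.52]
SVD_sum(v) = [[-0.25, 1.67], [1.78, -11.78]] + [[0.56, 0.08],[0.08, 0.01]]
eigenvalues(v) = [0.57, -12.03]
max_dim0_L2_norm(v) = 11.9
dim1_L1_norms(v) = [2.06, 13.63]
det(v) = -6.90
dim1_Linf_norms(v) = [1.75, 11.77]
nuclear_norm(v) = 12.61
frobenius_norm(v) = 12.05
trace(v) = -11.46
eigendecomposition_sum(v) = [[0.56, 0.08], [0.08, 0.01]] + [[-0.25, 1.67], [1.78, -11.78]]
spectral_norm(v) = 12.03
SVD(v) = [[-0.14, 0.99], [0.99, 0.14]] @ diag([12.034201217269606, 0.5736733062176889]) @ [[0.15, -0.99], [0.99, 0.15]]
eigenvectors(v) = [[0.99, -0.14], [0.15, 0.99]]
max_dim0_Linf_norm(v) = 11.77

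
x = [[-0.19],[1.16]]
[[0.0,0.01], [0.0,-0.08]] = x @ [[-0.00, -0.07]]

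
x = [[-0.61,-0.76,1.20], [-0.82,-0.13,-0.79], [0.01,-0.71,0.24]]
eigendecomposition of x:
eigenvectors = [[-0.22+0.26j,  (-0.22-0.26j),  (0.59+0j)], [(-0.79+0j),  -0.79-0.00j,  -0.65+0.00j], [-0.50-0.09j,  -0.50+0.09j,  (0.48+0j)]]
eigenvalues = [(-0.85+0.19j), (-0.85-0.19j), (1.21+0j)]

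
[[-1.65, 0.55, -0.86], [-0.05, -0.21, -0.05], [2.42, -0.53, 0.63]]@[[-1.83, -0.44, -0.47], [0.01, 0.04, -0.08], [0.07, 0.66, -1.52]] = [[2.96, 0.18, 2.04], [0.09, -0.02, 0.12], [-4.39, -0.67, -2.05]]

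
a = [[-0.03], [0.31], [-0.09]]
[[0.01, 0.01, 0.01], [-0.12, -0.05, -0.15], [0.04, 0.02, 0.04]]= a@ [[-0.4, -0.17, -0.48]]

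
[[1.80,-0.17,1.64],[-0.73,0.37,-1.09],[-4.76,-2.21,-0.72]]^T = [[1.8, -0.73, -4.76],  [-0.17, 0.37, -2.21],  [1.64, -1.09, -0.72]]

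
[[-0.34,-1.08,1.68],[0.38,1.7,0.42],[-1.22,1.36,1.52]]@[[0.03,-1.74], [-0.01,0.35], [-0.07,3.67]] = [[-0.12, 6.38], [-0.04, 1.48], [-0.16, 8.18]]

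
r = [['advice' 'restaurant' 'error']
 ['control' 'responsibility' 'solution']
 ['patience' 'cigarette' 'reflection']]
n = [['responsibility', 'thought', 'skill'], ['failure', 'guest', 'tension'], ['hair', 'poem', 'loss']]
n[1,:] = ['failure', 'guest', 'tension']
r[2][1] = 'cigarette'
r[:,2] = ['error', 'solution', 'reflection']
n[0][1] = 'thought'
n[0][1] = 'thought'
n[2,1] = 'poem'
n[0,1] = 'thought'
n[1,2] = 'tension'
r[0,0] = 'advice'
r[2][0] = 'patience'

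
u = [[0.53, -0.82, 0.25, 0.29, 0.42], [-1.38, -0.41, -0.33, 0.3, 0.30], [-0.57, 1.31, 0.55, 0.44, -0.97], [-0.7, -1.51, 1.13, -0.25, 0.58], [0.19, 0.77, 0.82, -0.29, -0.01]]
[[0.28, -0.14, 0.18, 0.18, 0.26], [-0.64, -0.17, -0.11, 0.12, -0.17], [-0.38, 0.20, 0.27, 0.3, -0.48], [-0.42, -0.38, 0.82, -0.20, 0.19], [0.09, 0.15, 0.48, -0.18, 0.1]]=u@[[0.5, 0.07, -0.05, 0.04, 0.18],[0.07, 0.2, -0.03, -0.01, 0.00],[-0.05, -0.03, 0.62, -0.0, 0.06],[0.04, -0.01, -0.0, 0.62, -0.06],[0.18, 0.0, 0.06, -0.06, 0.40]]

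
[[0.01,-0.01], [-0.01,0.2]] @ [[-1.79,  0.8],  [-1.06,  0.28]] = [[-0.01,0.01], [-0.19,0.05]]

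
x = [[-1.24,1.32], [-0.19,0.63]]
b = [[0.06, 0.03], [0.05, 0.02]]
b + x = [[-1.18, 1.35], [-0.14, 0.65]]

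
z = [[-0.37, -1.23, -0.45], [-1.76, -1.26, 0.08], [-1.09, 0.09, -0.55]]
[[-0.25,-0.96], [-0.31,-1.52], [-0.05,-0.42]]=z@[[0.05,0.41],[0.18,0.64],[0.03,0.05]]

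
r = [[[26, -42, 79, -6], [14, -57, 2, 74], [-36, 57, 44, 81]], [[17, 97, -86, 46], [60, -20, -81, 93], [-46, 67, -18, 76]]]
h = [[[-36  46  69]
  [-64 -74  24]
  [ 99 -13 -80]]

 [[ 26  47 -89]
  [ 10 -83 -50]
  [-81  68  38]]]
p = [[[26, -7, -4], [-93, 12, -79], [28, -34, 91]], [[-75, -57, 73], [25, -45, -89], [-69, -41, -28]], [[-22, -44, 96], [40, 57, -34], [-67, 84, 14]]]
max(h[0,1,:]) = 24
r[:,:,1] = [[-42, -57, 57], [97, -20, 67]]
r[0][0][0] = 26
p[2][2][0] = -67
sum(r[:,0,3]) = 40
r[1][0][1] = 97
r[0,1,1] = -57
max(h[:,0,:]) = 69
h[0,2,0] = 99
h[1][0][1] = 47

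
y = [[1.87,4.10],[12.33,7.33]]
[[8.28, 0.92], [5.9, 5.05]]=y@[[-0.99, 0.38],  [2.47, 0.05]]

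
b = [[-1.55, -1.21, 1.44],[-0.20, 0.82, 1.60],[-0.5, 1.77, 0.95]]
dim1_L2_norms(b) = [2.44, 1.81, 2.07]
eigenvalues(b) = [(2.54+0j), (-1.16+0.48j), (-1.16-0.48j)]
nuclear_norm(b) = 5.72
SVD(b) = [[0.58, 0.79, -0.22], [0.6, -0.22, 0.77], [0.55, -0.58, -0.60]] @ diag([2.763671130642369, 2.340408313382254, 0.6185554205608113]) @ [[-0.47, 0.28, 0.84], [-0.38, -0.92, 0.10], [0.80, -0.27, 0.54]]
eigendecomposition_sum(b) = [[(-0.02-0j), 0.11+0.00j, 0.10+0.00j],[(-0.2-0j), (1.32+0j), (1.14+0j)],[(-0.22-0j), 1.43+0.00j, 1.24+0.00j]] + [[-0.77-0.20j, (-0.66-1.68j), 0.67+1.56j], [0.14j, (-0.25+0.19j), 0.23-0.18j], [(-0.14-0.19j), 0.17-0.52j, -0.14+0.49j]] + [[-0.77+0.20j, -0.66+1.68j, (0.67-1.56j)], [0.00-0.14j, (-0.25-0.19j), (0.23+0.18j)], [-0.14+0.19j, 0.17+0.52j, -0.14-0.49j]]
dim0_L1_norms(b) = [2.25, 3.8, 3.99]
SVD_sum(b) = [[-0.74, 0.45, 1.34], [-0.78, 0.47, 1.4], [-0.71, 0.43, 1.28]] + [[-0.7, -1.69, 0.18], [0.20, 0.48, -0.05], [0.51, 1.24, -0.13]] + [[-0.11, 0.04, -0.07], [0.38, -0.13, 0.25], [-0.30, 0.10, -0.2]]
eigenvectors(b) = [[-0.06+0.00j, (-0.94+0j), -0.94-0.00j],[(-0.68+0j), (0.04+0.16j), 0.04-0.16j],[(-0.73+0j), (-0.22-0.18j), -0.22+0.18j]]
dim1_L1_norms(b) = [4.2, 2.62, 3.22]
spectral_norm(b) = 2.76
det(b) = 4.00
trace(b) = 0.22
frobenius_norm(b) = 3.67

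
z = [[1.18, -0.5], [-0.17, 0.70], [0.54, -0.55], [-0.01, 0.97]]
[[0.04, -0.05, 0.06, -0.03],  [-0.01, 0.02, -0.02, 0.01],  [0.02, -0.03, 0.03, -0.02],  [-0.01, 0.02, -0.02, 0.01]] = z @ [[0.03, -0.03, 0.04, -0.02], [-0.01, 0.02, -0.02, 0.01]]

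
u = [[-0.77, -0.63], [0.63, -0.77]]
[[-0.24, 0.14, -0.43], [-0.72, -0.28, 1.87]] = u@[[-0.27, -0.29, 1.53], [0.71, 0.13, -1.18]]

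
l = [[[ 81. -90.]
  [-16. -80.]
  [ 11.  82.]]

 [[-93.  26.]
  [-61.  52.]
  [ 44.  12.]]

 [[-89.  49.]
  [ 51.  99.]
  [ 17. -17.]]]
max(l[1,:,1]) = 52.0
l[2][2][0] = 17.0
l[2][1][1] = 99.0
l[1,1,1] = 52.0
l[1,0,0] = -93.0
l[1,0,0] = -93.0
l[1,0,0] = -93.0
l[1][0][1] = 26.0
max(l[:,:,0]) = 81.0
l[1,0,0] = -93.0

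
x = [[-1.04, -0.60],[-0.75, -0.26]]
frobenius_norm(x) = 1.44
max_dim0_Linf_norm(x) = 1.04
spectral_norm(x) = 1.43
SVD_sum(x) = [[-1.07, -0.54], [-0.7, -0.35]] + [[0.03, -0.06], [-0.05, 0.09]]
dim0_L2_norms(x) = [1.28, 0.65]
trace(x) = -1.30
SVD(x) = [[-0.84, -0.55], [-0.55, 0.84]] @ diag([1.4338798040262968, 0.12525457119605693]) @ [[0.89, 0.45], [-0.45, 0.89]]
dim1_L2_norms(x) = [1.2, 0.79]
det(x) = -0.18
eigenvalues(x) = [-1.43, 0.13]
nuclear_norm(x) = 1.56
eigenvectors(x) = [[-0.84, 0.46], [-0.54, -0.89]]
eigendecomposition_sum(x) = [[-1.07, -0.55], [-0.69, -0.35]] + [[0.03,-0.05],  [-0.06,0.09]]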